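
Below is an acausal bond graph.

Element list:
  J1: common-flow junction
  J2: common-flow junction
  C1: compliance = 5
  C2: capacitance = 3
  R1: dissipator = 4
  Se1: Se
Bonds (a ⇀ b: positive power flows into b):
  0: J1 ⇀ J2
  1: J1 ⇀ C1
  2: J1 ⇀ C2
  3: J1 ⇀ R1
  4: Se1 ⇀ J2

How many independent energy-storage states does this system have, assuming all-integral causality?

2  (C1, C2 all integral)

b4 stroke at J2  (source Se1 imposes e)
b0 stroke at J1  (J2 needs exactly one f-in)
b1 stroke at J1  (C1 outputs effort q/C1)
b2 stroke at J1  (C2 outputs effort q/C2)
b3 stroke at R1  (J1 needs exactly one f-in)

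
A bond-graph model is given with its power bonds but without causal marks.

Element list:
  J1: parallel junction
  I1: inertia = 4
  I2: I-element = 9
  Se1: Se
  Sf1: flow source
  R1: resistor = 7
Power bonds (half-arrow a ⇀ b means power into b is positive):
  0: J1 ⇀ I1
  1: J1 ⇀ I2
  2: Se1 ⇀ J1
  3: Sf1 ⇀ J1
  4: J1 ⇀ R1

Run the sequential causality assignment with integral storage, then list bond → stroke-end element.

β2 →J1  (Se1 (Se) sets effort on bond)
β3 →Sf1  (Sf1 (Sf) sets flow on bond)
β0 →I1  (J1 effort already set via bond 2)
β1 →I2  (common-e at J1 fixed by 2)
β4 →R1  (common-e at J1 fixed by 2)

#0 |I1
#1 |I2
#2 |J1
#3 |Sf1
#4 |R1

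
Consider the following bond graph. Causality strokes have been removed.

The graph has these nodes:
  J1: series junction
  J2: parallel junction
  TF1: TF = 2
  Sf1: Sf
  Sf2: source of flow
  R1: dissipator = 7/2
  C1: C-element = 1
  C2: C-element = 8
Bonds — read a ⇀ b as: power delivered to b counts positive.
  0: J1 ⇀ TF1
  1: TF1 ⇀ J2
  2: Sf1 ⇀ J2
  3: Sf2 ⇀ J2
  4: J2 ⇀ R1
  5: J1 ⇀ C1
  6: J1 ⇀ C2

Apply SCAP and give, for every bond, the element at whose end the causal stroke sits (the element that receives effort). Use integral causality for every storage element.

β2 →Sf1  (Sf1 fixes flow; stroke at Sf1)
β3 →Sf2  (source Sf2 imposes f)
β5 →J1  (C1 integral (e out))
β6 →J1  (C2 integral (e out))
β0 →TF1  (J1 needs exactly one f-in)
β1 →J2  (through TF1, causality passes straight; one stroke at TF1)
β4 →R1  (J2 effort already set via bond 1)

b0 stroke at TF1
b1 stroke at J2
b2 stroke at Sf1
b3 stroke at Sf2
b4 stroke at R1
b5 stroke at J1
b6 stroke at J1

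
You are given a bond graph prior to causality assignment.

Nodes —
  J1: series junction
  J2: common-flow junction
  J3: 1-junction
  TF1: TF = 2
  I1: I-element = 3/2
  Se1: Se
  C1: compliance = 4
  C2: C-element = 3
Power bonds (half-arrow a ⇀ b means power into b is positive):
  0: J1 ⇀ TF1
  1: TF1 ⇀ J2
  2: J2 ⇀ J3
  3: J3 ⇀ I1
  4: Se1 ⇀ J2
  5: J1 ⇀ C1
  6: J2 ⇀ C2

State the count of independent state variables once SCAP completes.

3  (C1, C2, I1 all integral)

bond 4 stroke→J2  (Se1 (Se) sets effort on bond)
bond 3 stroke→I1  (prefer integral on I1)
bond 2 stroke→J3  (1-jn J3 has f-setter on 3)
bond 1 stroke→J2  (1-jn J2 has f-setter on 2)
bond 6 stroke→J2  (J2: bond 2 brought flow, rest push out)
bond 0 stroke→TF1  (through TF1, causality passes straight; one stroke at TF1)
bond 5 stroke→J1  (1-jn J1 has f-setter on 0)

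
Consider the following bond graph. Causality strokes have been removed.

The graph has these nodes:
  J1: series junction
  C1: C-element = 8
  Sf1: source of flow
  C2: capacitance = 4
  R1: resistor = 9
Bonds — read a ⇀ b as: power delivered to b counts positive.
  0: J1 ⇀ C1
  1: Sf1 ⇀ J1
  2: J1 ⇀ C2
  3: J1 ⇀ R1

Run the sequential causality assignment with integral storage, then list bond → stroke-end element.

β1 |Sf1  (Sf1 (Sf) sets flow on bond)
β0 |J1  (common-f at J1 fixed by 1)
β2 |J1  (J1 flow already set via bond 1)
β3 |J1  (common-f at J1 fixed by 1)

#0 →J1
#1 →Sf1
#2 →J1
#3 →J1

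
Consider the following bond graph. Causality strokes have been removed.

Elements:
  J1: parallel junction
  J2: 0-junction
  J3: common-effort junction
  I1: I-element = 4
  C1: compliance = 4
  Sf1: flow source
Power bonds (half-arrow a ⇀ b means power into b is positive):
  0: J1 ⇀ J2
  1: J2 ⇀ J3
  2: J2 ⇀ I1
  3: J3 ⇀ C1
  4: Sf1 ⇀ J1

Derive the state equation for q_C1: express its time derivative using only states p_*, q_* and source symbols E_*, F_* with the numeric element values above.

dq_C1/dt = F_Sf1 - p_I1/4

#4 →Sf1  (Sf1: flow source, stroke at near end)
#0 →J1  (J1: last free bond brings effort in)
#2 →I1  (I1 outputs flow p/I1)
#1 →J2  (closing 0-jn rule on J2)
#3 →J3  (J3 needs exactly one e-in)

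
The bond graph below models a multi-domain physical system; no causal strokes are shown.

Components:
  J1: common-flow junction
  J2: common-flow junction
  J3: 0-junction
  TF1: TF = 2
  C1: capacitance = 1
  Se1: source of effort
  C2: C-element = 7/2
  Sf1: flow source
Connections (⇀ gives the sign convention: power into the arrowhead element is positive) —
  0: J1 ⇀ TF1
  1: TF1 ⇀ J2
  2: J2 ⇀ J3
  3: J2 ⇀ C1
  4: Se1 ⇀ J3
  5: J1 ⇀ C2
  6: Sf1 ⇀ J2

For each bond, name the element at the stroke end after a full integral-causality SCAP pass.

b4 →J3  (Se1 fixes effort; stroke away)
b6 →Sf1  (Sf1: flow source, stroke at near end)
b1 →J2  (1-jn J2 has f-setter on 6)
b2 →J2  (common-f at J2 fixed by 6)
b3 →J2  (1-jn J2 has f-setter on 6)
b0 →TF1  (through TF1, causality passes straight; one stroke at TF1)
b5 →J1  (J1 flow already set via bond 0)

bond 0 stroke at TF1
bond 1 stroke at J2
bond 2 stroke at J2
bond 3 stroke at J2
bond 4 stroke at J3
bond 5 stroke at J1
bond 6 stroke at Sf1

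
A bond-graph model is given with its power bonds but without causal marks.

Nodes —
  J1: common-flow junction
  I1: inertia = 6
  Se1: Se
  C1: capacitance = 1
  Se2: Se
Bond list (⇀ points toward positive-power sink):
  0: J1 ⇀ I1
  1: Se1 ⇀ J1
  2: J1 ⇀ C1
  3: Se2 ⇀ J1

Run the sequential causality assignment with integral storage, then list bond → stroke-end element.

b0 stroke→I1
b1 stroke→J1
b2 stroke→J1
b3 stroke→J1

β1 stroke at J1  (Se1 fixes effort; stroke away)
β3 stroke at J1  (Se2: effort source, stroke at far end)
β0 stroke at I1  (I1 outputs flow p/I1)
β2 stroke at J1  (common-f at J1 fixed by 0)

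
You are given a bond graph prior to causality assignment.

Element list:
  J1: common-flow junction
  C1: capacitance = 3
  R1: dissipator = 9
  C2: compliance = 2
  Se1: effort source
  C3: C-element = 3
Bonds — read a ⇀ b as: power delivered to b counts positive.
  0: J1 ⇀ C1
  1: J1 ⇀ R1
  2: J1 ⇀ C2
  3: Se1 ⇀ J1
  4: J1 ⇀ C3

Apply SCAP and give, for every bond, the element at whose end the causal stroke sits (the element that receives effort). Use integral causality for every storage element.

bond 0 stroke at J1
bond 1 stroke at R1
bond 2 stroke at J1
bond 3 stroke at J1
bond 4 stroke at J1

#3 →J1  (source Se1 imposes e)
#0 →J1  (C1 integral (e out))
#2 →J1  (C2 integral (e out))
#4 →J1  (C3 outputs effort q/C3)
#1 →R1  (J1 needs exactly one f-in)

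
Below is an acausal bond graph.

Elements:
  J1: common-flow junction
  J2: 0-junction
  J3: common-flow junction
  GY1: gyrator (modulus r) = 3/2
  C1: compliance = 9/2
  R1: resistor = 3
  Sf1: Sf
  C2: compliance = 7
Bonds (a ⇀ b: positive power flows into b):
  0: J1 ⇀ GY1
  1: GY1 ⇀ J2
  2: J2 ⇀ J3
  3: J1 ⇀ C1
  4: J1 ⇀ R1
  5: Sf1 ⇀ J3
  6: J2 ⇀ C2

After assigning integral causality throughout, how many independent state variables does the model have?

2  (C1, C2 all integral)

bond 5 |Sf1  (Sf1 (Sf) sets flow on bond)
bond 2 |J3  (J3: bond 5 brought flow, rest push out)
bond 3 |J1  (C1 integral (e out))
bond 6 |J2  (C2: C, integral causality)
bond 1 |GY1  (J2 effort already set via bond 6)
bond 0 |GY1  (GY1 both-in/both-out from 1)
bond 4 |J1  (common-f at J1 fixed by 0)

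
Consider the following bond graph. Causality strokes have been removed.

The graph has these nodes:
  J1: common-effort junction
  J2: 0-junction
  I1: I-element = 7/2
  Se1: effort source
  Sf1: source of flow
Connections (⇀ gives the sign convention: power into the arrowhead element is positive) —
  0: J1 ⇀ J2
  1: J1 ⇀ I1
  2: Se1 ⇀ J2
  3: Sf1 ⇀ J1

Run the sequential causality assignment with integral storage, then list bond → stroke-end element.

#0 stroke at J1
#1 stroke at I1
#2 stroke at J2
#3 stroke at Sf1

#2 stroke→J2  (Se1 fixes effort; stroke away)
#3 stroke→Sf1  (Sf1 fixes flow; stroke at Sf1)
#0 stroke→J1  (J2: bond 2 brought effort, rest push out)
#1 stroke→I1  (0-jn J1 has e-setter on 0)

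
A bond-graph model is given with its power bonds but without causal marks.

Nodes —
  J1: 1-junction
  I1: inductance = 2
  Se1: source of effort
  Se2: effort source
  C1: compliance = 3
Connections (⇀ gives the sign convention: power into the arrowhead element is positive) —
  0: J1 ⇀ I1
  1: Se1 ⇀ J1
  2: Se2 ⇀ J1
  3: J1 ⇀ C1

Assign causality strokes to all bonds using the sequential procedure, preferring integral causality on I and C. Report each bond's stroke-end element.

bond 0 stroke→I1
bond 1 stroke→J1
bond 2 stroke→J1
bond 3 stroke→J1

bond 1 |J1  (Se1 fixes effort; stroke away)
bond 2 |J1  (Se2: effort source, stroke at far end)
bond 0 |I1  (prefer integral on I1)
bond 3 |J1  (1-jn J1 has f-setter on 0)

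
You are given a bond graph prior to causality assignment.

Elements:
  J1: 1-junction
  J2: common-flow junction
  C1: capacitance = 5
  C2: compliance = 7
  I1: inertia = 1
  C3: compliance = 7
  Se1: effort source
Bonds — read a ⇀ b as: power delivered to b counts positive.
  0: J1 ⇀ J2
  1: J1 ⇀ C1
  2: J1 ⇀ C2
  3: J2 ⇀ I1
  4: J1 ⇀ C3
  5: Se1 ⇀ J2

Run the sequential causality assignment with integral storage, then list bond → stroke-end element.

b0 →J2
b1 →J1
b2 →J1
b3 →I1
b4 →J1
b5 →J2

β5 stroke→J2  (Se1: effort source, stroke at far end)
β1 stroke→J1  (C1 outputs effort q/C1)
β2 stroke→J1  (C2 outputs effort q/C2)
β3 stroke→I1  (I1 outputs flow p/I1)
β0 stroke→J2  (common-f at J2 fixed by 3)
β4 stroke→J1  (common-f at J1 fixed by 0)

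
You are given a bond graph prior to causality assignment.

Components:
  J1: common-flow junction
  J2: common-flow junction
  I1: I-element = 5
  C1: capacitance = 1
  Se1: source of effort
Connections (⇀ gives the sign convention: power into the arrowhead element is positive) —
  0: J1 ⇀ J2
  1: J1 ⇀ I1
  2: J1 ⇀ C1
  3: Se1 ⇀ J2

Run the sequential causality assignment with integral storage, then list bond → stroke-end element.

#0 |J1
#1 |I1
#2 |J1
#3 |J2

bond 3 stroke at J2  (Se1 fixes effort; stroke away)
bond 0 stroke at J1  (only one flow-in slot at J2)
bond 1 stroke at I1  (I1: I, integral causality)
bond 2 stroke at J1  (1-jn J1 has f-setter on 1)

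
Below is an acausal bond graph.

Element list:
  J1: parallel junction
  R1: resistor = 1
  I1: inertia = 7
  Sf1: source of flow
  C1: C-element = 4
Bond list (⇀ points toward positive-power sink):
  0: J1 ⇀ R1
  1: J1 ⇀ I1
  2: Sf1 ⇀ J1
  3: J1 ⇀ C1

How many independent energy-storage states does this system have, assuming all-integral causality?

b2 |Sf1  (source Sf1 imposes f)
b1 |I1  (prefer integral on I1)
b3 |J1  (C1 outputs effort q/C1)
b0 |R1  (common-e at J1 fixed by 3)

2  (C1, I1 all integral)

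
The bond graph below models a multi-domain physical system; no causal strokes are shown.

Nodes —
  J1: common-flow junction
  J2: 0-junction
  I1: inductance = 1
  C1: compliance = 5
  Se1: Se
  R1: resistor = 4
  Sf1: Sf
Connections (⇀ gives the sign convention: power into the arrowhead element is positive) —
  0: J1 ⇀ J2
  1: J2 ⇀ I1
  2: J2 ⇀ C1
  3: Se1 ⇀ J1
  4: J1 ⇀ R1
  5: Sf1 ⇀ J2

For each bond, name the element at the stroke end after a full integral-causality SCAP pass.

#0 stroke at J1
#1 stroke at I1
#2 stroke at J2
#3 stroke at J1
#4 stroke at R1
#5 stroke at Sf1

bond 3 |J1  (Se1 (Se) sets effort on bond)
bond 5 |Sf1  (Sf1 (Sf) sets flow on bond)
bond 1 |I1  (prefer integral on I1)
bond 2 |J2  (C1 outputs effort q/C1)
bond 0 |J1  (common-e at J2 fixed by 2)
bond 4 |R1  (closing 1-jn rule on J1)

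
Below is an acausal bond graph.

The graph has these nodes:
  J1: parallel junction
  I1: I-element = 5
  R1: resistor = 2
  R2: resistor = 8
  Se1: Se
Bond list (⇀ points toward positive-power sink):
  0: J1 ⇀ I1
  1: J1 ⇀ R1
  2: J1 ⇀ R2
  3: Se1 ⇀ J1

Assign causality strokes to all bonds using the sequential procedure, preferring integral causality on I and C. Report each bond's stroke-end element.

bond 3 |J1  (source Se1 imposes e)
bond 0 |I1  (J1 effort already set via bond 3)
bond 1 |R1  (0-jn J1 has e-setter on 3)
bond 2 |R2  (0-jn J1 has e-setter on 3)

#0 →I1
#1 →R1
#2 →R2
#3 →J1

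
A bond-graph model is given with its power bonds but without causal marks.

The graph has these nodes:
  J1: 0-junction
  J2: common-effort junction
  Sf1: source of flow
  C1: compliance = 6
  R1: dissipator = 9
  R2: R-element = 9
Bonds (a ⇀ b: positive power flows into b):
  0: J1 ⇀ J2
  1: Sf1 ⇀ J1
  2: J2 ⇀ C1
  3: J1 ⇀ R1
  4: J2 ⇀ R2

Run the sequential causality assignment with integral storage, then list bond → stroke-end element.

b1 stroke at Sf1  (Sf1 (Sf) sets flow on bond)
b2 stroke at J2  (C1 integral (e out))
b0 stroke at J1  (common-e at J2 fixed by 2)
b4 stroke at R2  (J2: bond 2 brought effort, rest push out)
b3 stroke at R1  (common-e at J1 fixed by 0)

β0 |J1
β1 |Sf1
β2 |J2
β3 |R1
β4 |R2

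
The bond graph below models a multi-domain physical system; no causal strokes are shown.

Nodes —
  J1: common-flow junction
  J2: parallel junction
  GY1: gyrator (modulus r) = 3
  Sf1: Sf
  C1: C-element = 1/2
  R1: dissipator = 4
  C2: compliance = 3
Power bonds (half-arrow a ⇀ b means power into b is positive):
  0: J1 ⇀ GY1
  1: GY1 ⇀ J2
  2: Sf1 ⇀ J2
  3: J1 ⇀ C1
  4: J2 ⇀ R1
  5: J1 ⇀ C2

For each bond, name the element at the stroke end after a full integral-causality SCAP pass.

β0 stroke at GY1
β1 stroke at GY1
β2 stroke at Sf1
β3 stroke at J1
β4 stroke at J2
β5 stroke at J1

b2 |Sf1  (Sf1 fixes flow; stroke at Sf1)
b3 |J1  (C1 integral (e out))
b5 |J1  (C2: C, integral causality)
b0 |GY1  (only one flow-in slot at J1)
b1 |GY1  (through GY1, causality inverts; strokes same side of GY1)
b4 |J2  (J2: last free bond brings effort in)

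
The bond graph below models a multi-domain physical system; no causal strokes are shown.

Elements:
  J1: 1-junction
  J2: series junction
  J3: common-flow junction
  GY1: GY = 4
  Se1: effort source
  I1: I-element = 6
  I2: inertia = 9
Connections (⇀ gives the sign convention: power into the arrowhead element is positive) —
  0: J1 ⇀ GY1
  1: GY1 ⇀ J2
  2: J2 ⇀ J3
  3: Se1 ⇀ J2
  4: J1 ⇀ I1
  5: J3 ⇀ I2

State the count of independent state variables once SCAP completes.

β3 →J2  (Se1 fixes effort; stroke away)
β4 →I1  (I1: I, integral causality)
β0 →J1  (J1 flow already set via bond 4)
β1 →J2  (GY GY1: same side as bond 0)
β2 →J3  (closing 1-jn rule on J2)
β5 →I2  (J3: last free bond brings flow in)

2  (I1, I2 all integral)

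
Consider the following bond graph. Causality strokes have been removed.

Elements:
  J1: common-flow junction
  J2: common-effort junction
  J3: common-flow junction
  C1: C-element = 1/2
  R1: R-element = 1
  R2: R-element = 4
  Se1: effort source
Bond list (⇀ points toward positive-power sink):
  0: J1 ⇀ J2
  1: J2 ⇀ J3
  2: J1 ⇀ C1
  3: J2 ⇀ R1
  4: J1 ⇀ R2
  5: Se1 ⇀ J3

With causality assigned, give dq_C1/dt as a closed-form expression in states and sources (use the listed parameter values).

bond 5 |J3  (source Se1 imposes e)
bond 1 |J2  (closing 1-jn rule on J3)
bond 0 |J1  (0-jn J2 has e-setter on 1)
bond 3 |R1  (0-jn J2 has e-setter on 1)
bond 2 |J1  (C1: C, integral causality)
bond 4 |R2  (J1 needs exactly one f-in)

dq_C1/dt = E_Se1/4 - q_C1/2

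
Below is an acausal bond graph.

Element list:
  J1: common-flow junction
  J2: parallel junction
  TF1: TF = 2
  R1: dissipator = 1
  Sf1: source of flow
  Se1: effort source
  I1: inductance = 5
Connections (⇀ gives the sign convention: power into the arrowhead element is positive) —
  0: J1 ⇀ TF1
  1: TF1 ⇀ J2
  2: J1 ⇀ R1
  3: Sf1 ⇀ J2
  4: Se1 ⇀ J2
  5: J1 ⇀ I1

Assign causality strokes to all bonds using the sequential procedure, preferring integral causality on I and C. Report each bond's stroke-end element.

β3 |Sf1  (Sf1 fixes flow; stroke at Sf1)
β4 |J2  (Se1: effort source, stroke at far end)
β1 |TF1  (0-jn J2 has e-setter on 4)
β0 |J1  (through TF1, causality passes straight; one stroke at TF1)
β5 |I1  (I1 integral (f out))
β2 |J1  (common-f at J1 fixed by 5)

#0 →J1
#1 →TF1
#2 →J1
#3 →Sf1
#4 →J2
#5 →I1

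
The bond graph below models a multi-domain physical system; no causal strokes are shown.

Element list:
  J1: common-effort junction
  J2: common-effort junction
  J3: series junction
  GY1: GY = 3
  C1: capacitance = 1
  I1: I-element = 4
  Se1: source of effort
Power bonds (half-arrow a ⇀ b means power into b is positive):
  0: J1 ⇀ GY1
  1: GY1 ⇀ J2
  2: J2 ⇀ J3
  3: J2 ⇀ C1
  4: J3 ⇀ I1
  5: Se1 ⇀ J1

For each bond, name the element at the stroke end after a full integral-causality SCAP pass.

#5 →J1  (source Se1 imposes e)
#0 →GY1  (common-e at J1 fixed by 5)
#1 →GY1  (GY GY1: same side as bond 0)
#3 →J2  (C1 integral (e out))
#2 →J3  (J2 effort already set via bond 3)
#4 →I1  (J3: last free bond brings flow in)

b0 |GY1
b1 |GY1
b2 |J3
b3 |J2
b4 |I1
b5 |J1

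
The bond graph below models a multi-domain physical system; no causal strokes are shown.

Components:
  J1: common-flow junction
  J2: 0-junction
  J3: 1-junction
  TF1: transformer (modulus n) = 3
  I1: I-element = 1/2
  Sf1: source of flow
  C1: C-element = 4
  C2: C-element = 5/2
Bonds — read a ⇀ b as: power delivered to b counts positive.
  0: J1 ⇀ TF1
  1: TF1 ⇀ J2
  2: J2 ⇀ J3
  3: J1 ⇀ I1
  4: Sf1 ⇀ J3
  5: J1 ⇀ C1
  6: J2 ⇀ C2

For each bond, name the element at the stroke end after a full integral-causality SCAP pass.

b0 →J1
b1 →TF1
b2 →J3
b3 →I1
b4 →Sf1
b5 →J1
b6 →J2

bond 4 |Sf1  (Sf1 fixes flow; stroke at Sf1)
bond 2 |J3  (1-jn J3 has f-setter on 4)
bond 3 |I1  (I1 outputs flow p/I1)
bond 0 |J1  (J1: bond 3 brought flow, rest push out)
bond 5 |J1  (common-f at J1 fixed by 3)
bond 1 |TF1  (TF1 one-in-one-out from 0)
bond 6 |J2  (closing 0-jn rule on J2)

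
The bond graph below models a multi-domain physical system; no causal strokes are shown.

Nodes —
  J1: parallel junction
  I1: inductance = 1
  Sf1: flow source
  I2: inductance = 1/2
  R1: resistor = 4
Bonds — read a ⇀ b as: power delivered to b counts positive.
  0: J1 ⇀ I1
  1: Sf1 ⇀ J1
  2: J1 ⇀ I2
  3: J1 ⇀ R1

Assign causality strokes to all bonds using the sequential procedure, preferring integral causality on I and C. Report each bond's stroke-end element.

bond 0 stroke at I1
bond 1 stroke at Sf1
bond 2 stroke at I2
bond 3 stroke at J1

#1 stroke at Sf1  (Sf1 fixes flow; stroke at Sf1)
#0 stroke at I1  (prefer integral on I1)
#2 stroke at I2  (I2 integral (f out))
#3 stroke at J1  (closing 0-jn rule on J1)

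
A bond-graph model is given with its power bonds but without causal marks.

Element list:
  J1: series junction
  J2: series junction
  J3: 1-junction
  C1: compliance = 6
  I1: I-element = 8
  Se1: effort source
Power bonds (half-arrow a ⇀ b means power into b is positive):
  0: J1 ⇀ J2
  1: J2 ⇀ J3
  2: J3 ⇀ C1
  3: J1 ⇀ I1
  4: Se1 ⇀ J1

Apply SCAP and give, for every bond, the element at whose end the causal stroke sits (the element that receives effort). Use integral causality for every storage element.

b4 stroke→J1  (source Se1 imposes e)
b2 stroke→J3  (C1: C, integral causality)
b1 stroke→J2  (closing 1-jn rule on J3)
b0 stroke→J1  (only one flow-in slot at J2)
b3 stroke→I1  (J1 needs exactly one f-in)

β0 stroke at J1
β1 stroke at J2
β2 stroke at J3
β3 stroke at I1
β4 stroke at J1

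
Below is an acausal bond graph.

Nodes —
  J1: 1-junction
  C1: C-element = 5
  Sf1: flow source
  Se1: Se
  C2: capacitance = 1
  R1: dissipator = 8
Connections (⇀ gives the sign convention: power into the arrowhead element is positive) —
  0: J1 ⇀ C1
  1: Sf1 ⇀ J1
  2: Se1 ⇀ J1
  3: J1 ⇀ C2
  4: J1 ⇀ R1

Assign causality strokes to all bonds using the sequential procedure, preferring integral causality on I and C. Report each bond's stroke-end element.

β0 →J1
β1 →Sf1
β2 →J1
β3 →J1
β4 →J1

#1 stroke→Sf1  (Sf1: flow source, stroke at near end)
#2 stroke→J1  (source Se1 imposes e)
#0 stroke→J1  (common-f at J1 fixed by 1)
#3 stroke→J1  (common-f at J1 fixed by 1)
#4 stroke→J1  (1-jn J1 has f-setter on 1)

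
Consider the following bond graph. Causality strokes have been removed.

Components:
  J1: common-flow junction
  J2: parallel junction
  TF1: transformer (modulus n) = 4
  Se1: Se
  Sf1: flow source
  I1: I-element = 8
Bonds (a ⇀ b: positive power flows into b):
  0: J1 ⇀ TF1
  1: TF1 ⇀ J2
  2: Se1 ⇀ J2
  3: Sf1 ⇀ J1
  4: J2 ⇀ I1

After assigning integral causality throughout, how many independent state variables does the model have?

1  (I1 all integral)

#2 stroke at J2  (Se1 (Se) sets effort on bond)
#3 stroke at Sf1  (Sf1 fixes flow; stroke at Sf1)
#0 stroke at J1  (1-jn J1 has f-setter on 3)
#1 stroke at TF1  (J2: bond 2 brought effort, rest push out)
#4 stroke at I1  (J2: bond 2 brought effort, rest push out)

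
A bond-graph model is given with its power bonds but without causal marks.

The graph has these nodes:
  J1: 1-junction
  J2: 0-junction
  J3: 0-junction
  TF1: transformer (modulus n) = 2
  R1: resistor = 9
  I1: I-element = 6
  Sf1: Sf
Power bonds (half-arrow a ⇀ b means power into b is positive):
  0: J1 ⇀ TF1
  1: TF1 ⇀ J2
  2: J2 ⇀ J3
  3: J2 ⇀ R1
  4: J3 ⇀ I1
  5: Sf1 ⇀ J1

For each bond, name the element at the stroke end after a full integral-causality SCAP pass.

β5 →Sf1  (Sf1: flow source, stroke at near end)
β0 →J1  (J1 flow already set via bond 5)
β1 →TF1  (through TF1, causality passes straight; one stroke at TF1)
β4 →I1  (I1 integral (f out))
β2 →J3  (J3 needs exactly one e-in)
β3 →J2  (J2 needs exactly one e-in)

β0 →J1
β1 →TF1
β2 →J3
β3 →J2
β4 →I1
β5 →Sf1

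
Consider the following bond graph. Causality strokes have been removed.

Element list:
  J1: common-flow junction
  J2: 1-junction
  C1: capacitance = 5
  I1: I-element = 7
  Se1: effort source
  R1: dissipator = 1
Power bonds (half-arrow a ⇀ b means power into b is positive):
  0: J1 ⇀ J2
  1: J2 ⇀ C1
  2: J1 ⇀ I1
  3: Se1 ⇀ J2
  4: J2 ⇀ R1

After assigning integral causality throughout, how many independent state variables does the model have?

2  (C1, I1 all integral)

bond 3 stroke→J2  (Se1: effort source, stroke at far end)
bond 1 stroke→J2  (C1: C, integral causality)
bond 2 stroke→I1  (prefer integral on I1)
bond 0 stroke→J1  (1-jn J1 has f-setter on 2)
bond 4 stroke→J2  (J2: bond 0 brought flow, rest push out)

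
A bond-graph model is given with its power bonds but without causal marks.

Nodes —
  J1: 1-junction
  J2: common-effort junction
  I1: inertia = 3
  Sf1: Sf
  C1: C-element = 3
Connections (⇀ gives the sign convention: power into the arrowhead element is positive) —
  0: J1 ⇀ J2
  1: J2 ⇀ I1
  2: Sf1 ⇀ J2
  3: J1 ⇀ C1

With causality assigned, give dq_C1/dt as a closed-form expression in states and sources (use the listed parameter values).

dq_C1/dt = -F_Sf1 + p_I1/3

b2 stroke→Sf1  (source Sf1 imposes f)
b1 stroke→I1  (I1 outputs flow p/I1)
b0 stroke→J2  (J2: last free bond brings effort in)
b3 stroke→J1  (J1: bond 0 brought flow, rest push out)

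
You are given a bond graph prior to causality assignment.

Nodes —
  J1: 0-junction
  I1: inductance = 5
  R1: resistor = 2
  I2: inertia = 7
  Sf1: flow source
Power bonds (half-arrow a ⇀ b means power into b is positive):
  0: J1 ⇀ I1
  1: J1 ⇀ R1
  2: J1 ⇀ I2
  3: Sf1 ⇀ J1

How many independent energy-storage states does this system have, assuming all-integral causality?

2  (I1, I2 all integral)

b3 stroke at Sf1  (Sf1: flow source, stroke at near end)
b0 stroke at I1  (I1: I, integral causality)
b2 stroke at I2  (prefer integral on I2)
b1 stroke at J1  (J1 needs exactly one e-in)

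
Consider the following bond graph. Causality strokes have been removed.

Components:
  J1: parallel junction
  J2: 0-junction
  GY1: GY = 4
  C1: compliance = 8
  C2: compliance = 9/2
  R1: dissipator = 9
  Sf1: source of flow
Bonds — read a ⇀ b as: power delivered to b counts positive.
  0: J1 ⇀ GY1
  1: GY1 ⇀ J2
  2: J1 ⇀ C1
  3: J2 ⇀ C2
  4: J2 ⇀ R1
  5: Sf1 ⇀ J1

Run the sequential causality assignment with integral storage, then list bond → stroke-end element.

β5 stroke→Sf1  (Sf1: flow source, stroke at near end)
β2 stroke→J1  (prefer integral on C1)
β0 stroke→GY1  (0-jn J1 has e-setter on 2)
β1 stroke→GY1  (GY1: gyrator matches bond 0)
β3 stroke→J2  (C2 outputs effort q/C2)
β4 stroke→R1  (common-e at J2 fixed by 3)

b0 stroke at GY1
b1 stroke at GY1
b2 stroke at J1
b3 stroke at J2
b4 stroke at R1
b5 stroke at Sf1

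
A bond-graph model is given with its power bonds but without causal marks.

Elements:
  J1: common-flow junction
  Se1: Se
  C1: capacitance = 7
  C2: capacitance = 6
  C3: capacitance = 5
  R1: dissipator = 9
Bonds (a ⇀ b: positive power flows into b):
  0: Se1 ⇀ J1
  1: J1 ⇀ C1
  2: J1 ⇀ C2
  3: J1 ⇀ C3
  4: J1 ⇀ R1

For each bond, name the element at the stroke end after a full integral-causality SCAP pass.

b0 |J1  (Se1 fixes effort; stroke away)
b1 |J1  (prefer integral on C1)
b2 |J1  (C2 outputs effort q/C2)
b3 |J1  (C3: C, integral causality)
b4 |R1  (only one flow-in slot at J1)

bond 0 |J1
bond 1 |J1
bond 2 |J1
bond 3 |J1
bond 4 |R1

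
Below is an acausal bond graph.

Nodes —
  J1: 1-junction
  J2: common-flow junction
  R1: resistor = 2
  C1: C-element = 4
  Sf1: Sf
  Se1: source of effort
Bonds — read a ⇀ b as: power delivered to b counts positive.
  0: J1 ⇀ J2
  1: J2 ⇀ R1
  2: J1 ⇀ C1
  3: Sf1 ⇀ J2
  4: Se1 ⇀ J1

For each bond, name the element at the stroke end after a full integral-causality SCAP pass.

β0 stroke→J2
β1 stroke→J2
β2 stroke→J1
β3 stroke→Sf1
β4 stroke→J1

bond 3 stroke at Sf1  (Sf1: flow source, stroke at near end)
bond 4 stroke at J1  (source Se1 imposes e)
bond 0 stroke at J2  (common-f at J2 fixed by 3)
bond 1 stroke at J2  (J2: bond 3 brought flow, rest push out)
bond 2 stroke at J1  (common-f at J1 fixed by 0)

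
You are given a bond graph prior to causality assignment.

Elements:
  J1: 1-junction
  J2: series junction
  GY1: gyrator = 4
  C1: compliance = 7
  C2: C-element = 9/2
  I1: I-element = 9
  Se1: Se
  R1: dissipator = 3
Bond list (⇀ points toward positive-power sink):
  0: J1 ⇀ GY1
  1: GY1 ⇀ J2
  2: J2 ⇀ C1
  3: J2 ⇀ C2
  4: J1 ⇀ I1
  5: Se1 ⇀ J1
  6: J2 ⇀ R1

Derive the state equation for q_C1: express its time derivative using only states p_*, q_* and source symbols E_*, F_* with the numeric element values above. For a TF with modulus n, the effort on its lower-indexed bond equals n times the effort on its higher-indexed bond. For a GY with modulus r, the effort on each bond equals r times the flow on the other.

dq_C1/dt = 4*p_I1/27 - q_C1/21 - 2*q_C2/27

#5 →J1  (Se1: effort source, stroke at far end)
#2 →J2  (C1 integral (e out))
#3 →J2  (C2 outputs effort q/C2)
#4 →I1  (I1 integral (f out))
#0 →J1  (common-f at J1 fixed by 4)
#1 →J2  (through GY1, causality inverts; strokes same side of GY1)
#6 →R1  (only one flow-in slot at J2)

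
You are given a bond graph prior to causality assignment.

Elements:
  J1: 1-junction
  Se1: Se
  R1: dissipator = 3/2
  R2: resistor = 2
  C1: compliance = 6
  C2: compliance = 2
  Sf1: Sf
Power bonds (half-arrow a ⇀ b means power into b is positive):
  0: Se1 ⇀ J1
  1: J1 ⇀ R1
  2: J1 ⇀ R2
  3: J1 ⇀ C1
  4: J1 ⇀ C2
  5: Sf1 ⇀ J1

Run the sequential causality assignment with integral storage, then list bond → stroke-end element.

β0 →J1  (Se1 fixes effort; stroke away)
β5 →Sf1  (Sf1: flow source, stroke at near end)
β1 →J1  (common-f at J1 fixed by 5)
β2 →J1  (J1: bond 5 brought flow, rest push out)
β3 →J1  (common-f at J1 fixed by 5)
β4 →J1  (common-f at J1 fixed by 5)

bond 0 stroke→J1
bond 1 stroke→J1
bond 2 stroke→J1
bond 3 stroke→J1
bond 4 stroke→J1
bond 5 stroke→Sf1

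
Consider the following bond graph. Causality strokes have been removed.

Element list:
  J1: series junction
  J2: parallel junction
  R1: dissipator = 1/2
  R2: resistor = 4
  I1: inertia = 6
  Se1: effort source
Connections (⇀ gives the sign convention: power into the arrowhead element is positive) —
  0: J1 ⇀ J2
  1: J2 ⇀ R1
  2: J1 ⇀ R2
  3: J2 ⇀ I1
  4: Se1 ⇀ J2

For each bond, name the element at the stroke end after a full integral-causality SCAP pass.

bond 0 →J1
bond 1 →R1
bond 2 →R2
bond 3 →I1
bond 4 →J2

#4 stroke→J2  (Se1 (Se) sets effort on bond)
#0 stroke→J1  (J2 effort already set via bond 4)
#1 stroke→R1  (J2 effort already set via bond 4)
#3 stroke→I1  (0-jn J2 has e-setter on 4)
#2 stroke→R2  (only one flow-in slot at J1)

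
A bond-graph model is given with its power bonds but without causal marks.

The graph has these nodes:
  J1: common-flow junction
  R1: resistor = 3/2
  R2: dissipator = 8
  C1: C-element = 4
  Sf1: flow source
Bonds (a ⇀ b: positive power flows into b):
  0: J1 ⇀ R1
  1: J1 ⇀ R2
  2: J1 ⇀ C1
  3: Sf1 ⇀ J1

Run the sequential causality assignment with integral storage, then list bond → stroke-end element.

β3 →Sf1  (Sf1 fixes flow; stroke at Sf1)
β0 →J1  (J1: bond 3 brought flow, rest push out)
β1 →J1  (common-f at J1 fixed by 3)
β2 →J1  (J1 flow already set via bond 3)

b0 stroke at J1
b1 stroke at J1
b2 stroke at J1
b3 stroke at Sf1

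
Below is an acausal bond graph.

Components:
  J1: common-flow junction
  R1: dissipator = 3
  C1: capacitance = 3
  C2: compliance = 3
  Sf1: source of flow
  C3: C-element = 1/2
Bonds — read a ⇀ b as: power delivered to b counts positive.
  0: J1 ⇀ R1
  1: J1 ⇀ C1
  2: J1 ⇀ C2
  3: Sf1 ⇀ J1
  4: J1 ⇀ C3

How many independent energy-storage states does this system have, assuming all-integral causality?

3  (C1, C2, C3 all integral)

#3 stroke at Sf1  (Sf1 (Sf) sets flow on bond)
#0 stroke at J1  (J1: bond 3 brought flow, rest push out)
#1 stroke at J1  (1-jn J1 has f-setter on 3)
#2 stroke at J1  (1-jn J1 has f-setter on 3)
#4 stroke at J1  (J1: bond 3 brought flow, rest push out)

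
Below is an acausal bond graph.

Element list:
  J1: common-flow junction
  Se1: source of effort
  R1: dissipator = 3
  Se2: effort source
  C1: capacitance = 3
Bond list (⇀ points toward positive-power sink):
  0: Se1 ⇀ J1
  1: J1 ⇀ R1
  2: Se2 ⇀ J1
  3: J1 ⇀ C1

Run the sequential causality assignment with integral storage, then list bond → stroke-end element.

β0 →J1
β1 →R1
β2 →J1
β3 →J1

#0 stroke→J1  (Se1 (Se) sets effort on bond)
#2 stroke→J1  (Se2 fixes effort; stroke away)
#3 stroke→J1  (C1 outputs effort q/C1)
#1 stroke→R1  (only one flow-in slot at J1)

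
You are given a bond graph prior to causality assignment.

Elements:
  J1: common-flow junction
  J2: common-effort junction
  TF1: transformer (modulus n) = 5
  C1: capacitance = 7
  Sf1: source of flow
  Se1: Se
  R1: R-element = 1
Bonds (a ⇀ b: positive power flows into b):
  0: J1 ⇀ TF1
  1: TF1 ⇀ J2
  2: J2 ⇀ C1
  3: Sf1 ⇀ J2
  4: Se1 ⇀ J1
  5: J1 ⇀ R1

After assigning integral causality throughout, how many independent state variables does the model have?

bond 3 →Sf1  (source Sf1 imposes f)
bond 4 →J1  (source Se1 imposes e)
bond 2 →J2  (C1: C, integral causality)
bond 1 →TF1  (J2: bond 2 brought effort, rest push out)
bond 0 →J1  (TF1: transformer flips bond 1)
bond 5 →R1  (only one flow-in slot at J1)

1  (C1 all integral)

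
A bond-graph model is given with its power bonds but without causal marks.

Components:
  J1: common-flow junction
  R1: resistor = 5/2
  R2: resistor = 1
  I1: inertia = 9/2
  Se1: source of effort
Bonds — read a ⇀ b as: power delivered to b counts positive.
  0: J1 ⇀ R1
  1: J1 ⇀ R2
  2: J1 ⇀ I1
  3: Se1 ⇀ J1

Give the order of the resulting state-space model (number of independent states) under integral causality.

b3 stroke→J1  (Se1 (Se) sets effort on bond)
b2 stroke→I1  (I1: I, integral causality)
b0 stroke→J1  (J1: bond 2 brought flow, rest push out)
b1 stroke→J1  (common-f at J1 fixed by 2)

1  (I1 all integral)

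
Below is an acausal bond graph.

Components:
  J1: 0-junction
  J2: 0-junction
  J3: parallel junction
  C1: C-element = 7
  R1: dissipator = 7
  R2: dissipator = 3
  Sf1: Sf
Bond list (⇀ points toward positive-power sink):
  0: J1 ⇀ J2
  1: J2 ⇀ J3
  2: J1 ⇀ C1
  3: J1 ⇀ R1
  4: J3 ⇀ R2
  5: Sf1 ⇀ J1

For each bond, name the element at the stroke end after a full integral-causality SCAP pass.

β5 stroke at Sf1  (Sf1 (Sf) sets flow on bond)
β2 stroke at J1  (C1: C, integral causality)
β0 stroke at J2  (J1: bond 2 brought effort, rest push out)
β3 stroke at R1  (J1: bond 2 brought effort, rest push out)
β1 stroke at J3  (common-e at J2 fixed by 0)
β4 stroke at R2  (0-jn J3 has e-setter on 1)

#0 stroke at J2
#1 stroke at J3
#2 stroke at J1
#3 stroke at R1
#4 stroke at R2
#5 stroke at Sf1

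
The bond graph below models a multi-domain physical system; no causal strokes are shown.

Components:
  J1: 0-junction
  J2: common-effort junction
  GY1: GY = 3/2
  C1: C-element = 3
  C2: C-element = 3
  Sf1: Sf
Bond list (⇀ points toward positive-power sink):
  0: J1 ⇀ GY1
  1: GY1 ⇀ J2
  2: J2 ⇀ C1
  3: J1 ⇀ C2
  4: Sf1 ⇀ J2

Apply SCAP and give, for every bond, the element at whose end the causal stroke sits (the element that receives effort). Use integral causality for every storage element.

#4 →Sf1  (Sf1: flow source, stroke at near end)
#2 →J2  (C1: C, integral causality)
#1 →GY1  (common-e at J2 fixed by 2)
#0 →GY1  (GY1 both-in/both-out from 1)
#3 →J1  (J1 needs exactly one e-in)

bond 0 stroke→GY1
bond 1 stroke→GY1
bond 2 stroke→J2
bond 3 stroke→J1
bond 4 stroke→Sf1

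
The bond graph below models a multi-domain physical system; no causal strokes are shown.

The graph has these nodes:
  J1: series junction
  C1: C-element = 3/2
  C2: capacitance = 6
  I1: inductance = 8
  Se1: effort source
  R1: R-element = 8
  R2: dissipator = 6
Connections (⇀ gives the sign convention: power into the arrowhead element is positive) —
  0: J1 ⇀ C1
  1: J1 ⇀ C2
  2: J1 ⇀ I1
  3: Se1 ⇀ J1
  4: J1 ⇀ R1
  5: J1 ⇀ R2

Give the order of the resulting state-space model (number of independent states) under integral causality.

b3 stroke→J1  (Se1 (Se) sets effort on bond)
b0 stroke→J1  (prefer integral on C1)
b1 stroke→J1  (C2 outputs effort q/C2)
b2 stroke→I1  (I1 integral (f out))
b4 stroke→J1  (J1 flow already set via bond 2)
b5 stroke→J1  (J1: bond 2 brought flow, rest push out)

3  (C1, C2, I1 all integral)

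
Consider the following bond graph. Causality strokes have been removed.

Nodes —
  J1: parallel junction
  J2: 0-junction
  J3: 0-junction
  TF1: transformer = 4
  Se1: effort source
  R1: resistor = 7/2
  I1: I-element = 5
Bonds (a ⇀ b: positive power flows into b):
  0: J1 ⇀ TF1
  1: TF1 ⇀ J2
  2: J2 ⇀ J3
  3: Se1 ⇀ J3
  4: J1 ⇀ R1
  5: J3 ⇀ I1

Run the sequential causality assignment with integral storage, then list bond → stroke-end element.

b0 stroke at J1
b1 stroke at TF1
b2 stroke at J2
b3 stroke at J3
b4 stroke at R1
b5 stroke at I1

β3 stroke→J3  (Se1: effort source, stroke at far end)
β2 stroke→J2  (J3: bond 3 brought effort, rest push out)
β5 stroke→I1  (J3: bond 3 brought effort, rest push out)
β1 stroke→TF1  (0-jn J2 has e-setter on 2)
β0 stroke→J1  (TF1: transformer flips bond 1)
β4 stroke→R1  (J1 effort already set via bond 0)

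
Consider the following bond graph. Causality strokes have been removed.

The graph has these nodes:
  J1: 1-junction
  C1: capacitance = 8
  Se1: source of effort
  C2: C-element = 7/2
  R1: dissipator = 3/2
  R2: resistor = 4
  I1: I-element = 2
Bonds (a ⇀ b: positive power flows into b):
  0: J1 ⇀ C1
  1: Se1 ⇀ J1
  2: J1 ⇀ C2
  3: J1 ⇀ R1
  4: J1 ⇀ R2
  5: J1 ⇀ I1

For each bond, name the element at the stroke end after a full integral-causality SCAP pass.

b1 stroke at J1  (Se1: effort source, stroke at far end)
b0 stroke at J1  (C1 outputs effort q/C1)
b2 stroke at J1  (C2 integral (e out))
b5 stroke at I1  (prefer integral on I1)
b3 stroke at J1  (J1: bond 5 brought flow, rest push out)
b4 stroke at J1  (common-f at J1 fixed by 5)

#0 stroke at J1
#1 stroke at J1
#2 stroke at J1
#3 stroke at J1
#4 stroke at J1
#5 stroke at I1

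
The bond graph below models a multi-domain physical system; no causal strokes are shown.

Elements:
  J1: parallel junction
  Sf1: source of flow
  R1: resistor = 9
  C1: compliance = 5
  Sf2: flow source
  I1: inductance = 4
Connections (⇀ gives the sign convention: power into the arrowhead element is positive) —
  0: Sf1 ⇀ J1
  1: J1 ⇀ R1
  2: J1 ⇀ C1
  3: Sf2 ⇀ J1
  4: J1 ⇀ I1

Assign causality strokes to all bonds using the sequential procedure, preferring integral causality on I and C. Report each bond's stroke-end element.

#0 |Sf1
#1 |R1
#2 |J1
#3 |Sf2
#4 |I1

b0 |Sf1  (Sf1: flow source, stroke at near end)
b3 |Sf2  (Sf2: flow source, stroke at near end)
b2 |J1  (prefer integral on C1)
b1 |R1  (common-e at J1 fixed by 2)
b4 |I1  (J1 effort already set via bond 2)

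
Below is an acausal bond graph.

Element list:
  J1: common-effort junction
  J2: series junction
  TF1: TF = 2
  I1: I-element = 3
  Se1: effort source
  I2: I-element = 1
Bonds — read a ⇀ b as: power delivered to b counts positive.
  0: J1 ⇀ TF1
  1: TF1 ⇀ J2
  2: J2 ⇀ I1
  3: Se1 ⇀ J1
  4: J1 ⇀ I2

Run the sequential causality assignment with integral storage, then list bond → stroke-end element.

β0 |TF1
β1 |J2
β2 |I1
β3 |J1
β4 |I2

#3 stroke→J1  (source Se1 imposes e)
#0 stroke→TF1  (J1 effort already set via bond 3)
#4 stroke→I2  (common-e at J1 fixed by 3)
#1 stroke→J2  (TF1: transformer flips bond 0)
#2 stroke→I1  (only one flow-in slot at J2)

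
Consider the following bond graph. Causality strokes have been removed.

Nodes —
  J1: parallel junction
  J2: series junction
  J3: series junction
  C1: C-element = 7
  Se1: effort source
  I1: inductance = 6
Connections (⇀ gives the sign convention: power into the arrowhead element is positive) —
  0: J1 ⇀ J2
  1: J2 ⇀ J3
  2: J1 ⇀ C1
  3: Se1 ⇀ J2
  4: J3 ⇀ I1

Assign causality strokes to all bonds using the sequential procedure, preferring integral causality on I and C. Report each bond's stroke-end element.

bond 0 stroke at J2
bond 1 stroke at J3
bond 2 stroke at J1
bond 3 stroke at J2
bond 4 stroke at I1

#3 →J2  (Se1 (Se) sets effort on bond)
#2 →J1  (prefer integral on C1)
#0 →J2  (J1 effort already set via bond 2)
#1 →J3  (closing 1-jn rule on J2)
#4 →I1  (only one flow-in slot at J3)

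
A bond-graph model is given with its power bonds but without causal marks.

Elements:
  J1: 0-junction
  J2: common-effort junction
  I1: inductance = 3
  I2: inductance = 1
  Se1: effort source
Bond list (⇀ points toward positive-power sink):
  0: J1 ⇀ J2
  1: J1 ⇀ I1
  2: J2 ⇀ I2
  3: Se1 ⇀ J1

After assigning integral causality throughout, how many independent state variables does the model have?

β3 stroke→J1  (source Se1 imposes e)
β0 stroke→J2  (J1: bond 3 brought effort, rest push out)
β1 stroke→I1  (J1 effort already set via bond 3)
β2 stroke→I2  (common-e at J2 fixed by 0)

2  (I1, I2 all integral)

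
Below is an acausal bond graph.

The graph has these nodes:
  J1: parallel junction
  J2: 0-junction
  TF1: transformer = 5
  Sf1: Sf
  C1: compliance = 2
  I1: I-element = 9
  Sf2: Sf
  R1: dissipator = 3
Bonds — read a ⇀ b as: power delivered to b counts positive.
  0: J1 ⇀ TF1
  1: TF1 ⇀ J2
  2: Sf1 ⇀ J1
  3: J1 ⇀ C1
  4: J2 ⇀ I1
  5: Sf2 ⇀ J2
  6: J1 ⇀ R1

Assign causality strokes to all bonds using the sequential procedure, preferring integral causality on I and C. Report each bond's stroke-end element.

β2 |Sf1  (Sf1 (Sf) sets flow on bond)
β5 |Sf2  (Sf2: flow source, stroke at near end)
β3 |J1  (C1 integral (e out))
β0 |TF1  (common-e at J1 fixed by 3)
β6 |R1  (J1: bond 3 brought effort, rest push out)
β1 |J2  (TF1: transformer flips bond 0)
β4 |I1  (common-e at J2 fixed by 1)

β0 →TF1
β1 →J2
β2 →Sf1
β3 →J1
β4 →I1
β5 →Sf2
β6 →R1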